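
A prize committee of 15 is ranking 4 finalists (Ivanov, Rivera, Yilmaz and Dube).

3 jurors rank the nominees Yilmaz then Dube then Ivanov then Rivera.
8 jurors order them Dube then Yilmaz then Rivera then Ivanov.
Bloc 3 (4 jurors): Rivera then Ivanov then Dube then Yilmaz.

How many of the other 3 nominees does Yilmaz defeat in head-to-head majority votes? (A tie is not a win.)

Yilmaz against each rival (15 jurors):
Yilmaz–Ivanov: Yilmaz 11–4.
Yilmaz vs Rivera: Yilmaz wins 11–4.
Yilmaz vs Dube: Dube wins 12–3.
Yilmaz beats Ivanov, Rivera; loses to Dube — 2 pairwise wins.

2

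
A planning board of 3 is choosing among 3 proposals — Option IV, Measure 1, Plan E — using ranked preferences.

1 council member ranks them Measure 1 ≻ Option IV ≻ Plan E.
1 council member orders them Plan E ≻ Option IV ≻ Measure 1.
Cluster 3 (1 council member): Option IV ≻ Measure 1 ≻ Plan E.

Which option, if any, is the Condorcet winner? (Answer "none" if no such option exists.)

Check each pair by majority over 3 ballots:
Option IV vs Measure 1: Option IV wins 2–1.
Option IV vs Plan E: Option IV is ranked higher on 1+1 = 2 ballots, Plan E on 1. Option IV wins 2–1.
Measure 1 vs Plan E: 2 to 1, Measure 1.
Option IV wins every pairwise contest, so Option IV is the Condorcet winner.

Option IV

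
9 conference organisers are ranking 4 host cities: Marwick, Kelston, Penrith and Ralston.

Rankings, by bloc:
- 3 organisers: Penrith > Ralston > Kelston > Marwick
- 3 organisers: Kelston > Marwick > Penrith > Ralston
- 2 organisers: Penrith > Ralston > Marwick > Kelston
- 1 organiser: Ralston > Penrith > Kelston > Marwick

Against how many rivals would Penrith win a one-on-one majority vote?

Penrith against each rival (9 organisers):
Penrith–Marwick: Penrith 6–3.
Penrith vs Kelston: Penrith wins 6–3.
Penrith–Ralston: Penrith 8–1.
Penrith beats Marwick, Kelston, Ralston — 3 pairwise wins.

3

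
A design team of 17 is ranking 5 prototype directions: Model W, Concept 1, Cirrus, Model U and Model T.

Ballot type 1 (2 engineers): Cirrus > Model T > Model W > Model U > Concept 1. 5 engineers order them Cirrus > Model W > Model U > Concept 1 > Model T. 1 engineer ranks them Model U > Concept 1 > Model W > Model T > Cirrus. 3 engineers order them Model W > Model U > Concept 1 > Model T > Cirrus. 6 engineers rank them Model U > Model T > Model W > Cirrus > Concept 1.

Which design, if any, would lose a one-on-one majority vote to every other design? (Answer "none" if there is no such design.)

Head-to-head results (17 engineers):
Model W vs Concept 1: Model W wins 16–1.
Model W vs Cirrus: Model W preferred on 1+3+6 = 10 ballots; Model W wins 10–7.
Model W vs Model U: Model W preferred on 2+5+3 = 10 ballots; Model W wins 10–7.
Model W vs Model T: 9 to 8, Model W.
Concept 1 vs Cirrus: Cirrus wins 13–4.
Concept 1 vs Model U: Concept 1 is ranked higher on 0 ballots, Model U on 17. Model U wins 17–0.
Concept 1–Model T: Concept 1 9–8.
Cirrus vs Model U: 7 to 10, Model U.
Cirrus vs Model T: Model T, 10–7.
Model U vs Model T: Model U is ranked higher on 5+1+3+6 = 15 ballots, Model T on 2. Model U wins 15–2.
No design is winless: Model W beats Concept 1; Concept 1 beats Model T; Cirrus beats Concept 1; Model U beats Concept 1; Model T beats Cirrus. There is no Condorcet loser.

none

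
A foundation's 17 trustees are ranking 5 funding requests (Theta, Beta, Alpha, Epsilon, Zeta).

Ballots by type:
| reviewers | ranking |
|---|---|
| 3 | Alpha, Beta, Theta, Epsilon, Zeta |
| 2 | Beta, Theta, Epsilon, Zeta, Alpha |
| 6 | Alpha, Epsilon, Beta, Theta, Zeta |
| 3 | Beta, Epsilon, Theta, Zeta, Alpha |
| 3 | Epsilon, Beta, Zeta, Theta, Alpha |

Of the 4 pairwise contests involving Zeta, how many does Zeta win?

Zeta against each rival (17 reviewers):
Zeta vs Theta: Theta, 14–3.
Zeta vs Beta: 0 to 17, Beta.
Zeta vs Alpha: Alpha, 9–8.
Zeta–Epsilon: Epsilon 17–0.
Zeta beats no one; loses to Theta, Beta, Alpha, Epsilon — 0 pairwise wins.

0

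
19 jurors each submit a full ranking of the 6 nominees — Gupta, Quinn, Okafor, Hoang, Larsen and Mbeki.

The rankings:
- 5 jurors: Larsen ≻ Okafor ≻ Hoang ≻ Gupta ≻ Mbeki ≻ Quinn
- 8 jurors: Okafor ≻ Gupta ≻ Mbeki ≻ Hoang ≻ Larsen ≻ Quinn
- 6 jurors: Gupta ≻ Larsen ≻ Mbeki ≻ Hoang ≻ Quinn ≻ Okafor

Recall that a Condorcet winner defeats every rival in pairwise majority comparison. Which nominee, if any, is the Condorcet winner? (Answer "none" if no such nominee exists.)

none

Pairwise majorities:
Gupta vs Quinn: Gupta is ranked higher on 5+8+6 = 19 ballots, Quinn on 0. Gupta wins 19–0.
Gupta vs Okafor: 6 for Gupta, 13 for Okafor — Okafor by 13–6.
Gupta vs Hoang: Gupta is ranked higher on 8+6 = 14 ballots, Hoang on 5. Gupta wins 14–5.
Gupta vs Larsen: Gupta preferred on 8+6 = 14 ballots; Gupta wins 14–5.
Gupta vs Mbeki: Gupta is ranked higher on 5+8+6 = 19 ballots, Mbeki on 0. Gupta wins 19–0.
Quinn vs Okafor: Quinn preferred on 6 ballots; Okafor wins 13–6.
Quinn vs Hoang: 0 to 19, Hoang.
Quinn vs Larsen: Quinn is ranked higher on 0 ballots, Larsen on 19. Larsen wins 19–0.
Quinn vs Mbeki: Quinn is ranked higher on 0 ballots, Mbeki on 19. Mbeki wins 19–0.
Okafor vs Hoang: Okafor preferred on 5+8 = 13 ballots; Okafor wins 13–6.
Okafor vs Larsen: Okafor is ranked higher on 8 ballots, Larsen on 11. Larsen wins 11–8.
Okafor vs Mbeki: Okafor is ranked higher on 5+8 = 13 ballots, Mbeki on 6. Okafor wins 13–6.
Hoang vs Larsen: 8 to 11, Larsen.
Hoang vs Mbeki: Hoang is ranked higher on 5 ballots, Mbeki on 14. Mbeki wins 14–5.
Larsen vs Mbeki: Larsen preferred on 5+6 = 11 ballots; Larsen wins 11–8.
Each nominee drops at least one matchup (Gupta loses to Okafor; Quinn loses to Gupta; Okafor loses to Larsen; Hoang loses to Gupta; Larsen loses to Gupta; Mbeki loses to Gupta); the cycle Gupta beats Larsen beats Okafor beats Gupta rules out a Condorcet winner.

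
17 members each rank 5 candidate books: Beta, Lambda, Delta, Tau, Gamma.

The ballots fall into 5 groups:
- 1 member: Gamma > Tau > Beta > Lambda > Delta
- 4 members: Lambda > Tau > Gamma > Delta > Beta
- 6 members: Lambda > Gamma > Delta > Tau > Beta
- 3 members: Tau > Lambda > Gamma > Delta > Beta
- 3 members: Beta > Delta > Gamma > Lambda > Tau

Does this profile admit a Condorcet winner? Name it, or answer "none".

Head-to-head results (17 members):
Beta vs Lambda: Lambda wins 13–4.
Beta–Delta: Delta 13–4.
Beta vs Tau: Tau, 14–3.
Beta vs Gamma: Gamma, 14–3.
Lambda vs Delta: Lambda wins 14–3.
Lambda–Tau: Lambda 13–4.
Lambda vs Gamma: Lambda wins 13–4.
Delta–Tau: Delta 9–8.
Delta vs Gamma: Gamma wins 14–3.
Tau vs Gamma: Gamma wins 10–7.
Only Lambda has no losses; Lambda is the Condorcet winner.

Lambda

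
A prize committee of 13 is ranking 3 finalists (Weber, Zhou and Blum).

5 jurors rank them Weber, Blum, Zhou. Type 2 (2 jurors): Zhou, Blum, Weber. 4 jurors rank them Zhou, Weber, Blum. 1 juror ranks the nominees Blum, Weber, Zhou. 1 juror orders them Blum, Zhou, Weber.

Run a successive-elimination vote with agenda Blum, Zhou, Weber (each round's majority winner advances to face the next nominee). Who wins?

Round 1: Blum vs Zhou — 7–6, Blum advances.
Round 2: Blum vs Weber — 4–9, Weber advances.
Weber survives the agenda.

Weber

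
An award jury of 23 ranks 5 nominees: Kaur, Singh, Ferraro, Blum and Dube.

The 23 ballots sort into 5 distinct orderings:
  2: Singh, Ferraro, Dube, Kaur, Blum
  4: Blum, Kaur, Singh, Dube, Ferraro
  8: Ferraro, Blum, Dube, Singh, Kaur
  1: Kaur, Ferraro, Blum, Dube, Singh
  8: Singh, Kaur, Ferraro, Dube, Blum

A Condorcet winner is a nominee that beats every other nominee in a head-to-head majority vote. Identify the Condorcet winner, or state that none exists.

Pairwise majorities:
Kaur vs Singh: 5 to 18, Singh.
Kaur vs Ferraro: Kaur is ranked higher on 4+1+8 = 13 ballots, Ferraro on 10. Kaur wins 13–10.
Kaur vs Blum: Kaur is ranked higher on 2+1+8 = 11 ballots, Blum on 12. Blum wins 12–11.
Kaur vs Dube: Kaur is ranked higher on 4+1+8 = 13 ballots, Dube on 10. Kaur wins 13–10.
Singh vs Ferraro: Singh is ranked higher on 2+4+8 = 14 ballots, Ferraro on 9. Singh wins 14–9.
Singh vs Blum: Singh preferred on 2+8 = 10 ballots; Blum wins 13–10.
Singh vs Dube: 14 to 9, Singh.
Ferraro vs Blum: Ferraro preferred on 2+8+1+8 = 19 ballots; Ferraro wins 19–4.
Ferraro vs Dube: Ferraro preferred on 2+8+1+8 = 19 ballots; Ferraro wins 19–4.
Blum vs Dube: 13 to 10, Blum.
No nominee is unbeaten: Kaur loses to Singh; Singh loses to Blum; Ferraro loses to Kaur; Blum loses to Ferraro; Dube loses to Kaur. In particular Kaur → Ferraro → Blum → Kaur is a majority cycle — no Condorcet winner exists.

none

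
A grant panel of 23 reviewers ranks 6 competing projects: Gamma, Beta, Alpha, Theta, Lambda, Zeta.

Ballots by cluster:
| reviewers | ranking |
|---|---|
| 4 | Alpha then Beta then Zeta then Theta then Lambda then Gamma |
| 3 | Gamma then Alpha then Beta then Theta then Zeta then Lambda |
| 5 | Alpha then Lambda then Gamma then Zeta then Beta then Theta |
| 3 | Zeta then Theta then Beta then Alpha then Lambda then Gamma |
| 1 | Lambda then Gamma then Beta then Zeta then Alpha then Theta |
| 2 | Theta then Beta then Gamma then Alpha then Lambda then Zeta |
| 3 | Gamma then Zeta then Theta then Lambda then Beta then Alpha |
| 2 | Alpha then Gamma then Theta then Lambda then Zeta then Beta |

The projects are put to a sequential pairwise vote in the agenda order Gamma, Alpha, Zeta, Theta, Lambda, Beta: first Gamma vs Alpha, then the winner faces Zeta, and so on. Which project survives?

Round 1: Gamma vs Alpha — 9–14, Alpha advances.
Round 2: Alpha vs Zeta — 16–7, Alpha advances.
Round 3: Alpha vs Theta — 15–8, Alpha advances.
Round 4: Alpha vs Lambda — 19–4, Alpha advances.
Round 5: Alpha vs Beta — 14–9, Alpha advances.
Alpha survives the agenda.

Alpha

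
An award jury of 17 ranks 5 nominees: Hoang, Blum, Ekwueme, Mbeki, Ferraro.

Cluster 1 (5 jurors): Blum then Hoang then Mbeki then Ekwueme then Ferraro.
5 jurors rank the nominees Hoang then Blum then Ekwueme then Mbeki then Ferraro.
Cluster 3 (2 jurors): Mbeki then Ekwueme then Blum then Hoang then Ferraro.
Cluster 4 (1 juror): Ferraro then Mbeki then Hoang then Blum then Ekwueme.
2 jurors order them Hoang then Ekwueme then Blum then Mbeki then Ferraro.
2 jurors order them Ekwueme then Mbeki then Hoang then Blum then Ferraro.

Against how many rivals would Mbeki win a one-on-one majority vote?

1

Mbeki against each rival (17 jurors):
Mbeki vs Hoang: Hoang, 12–5.
Mbeki vs Blum: Blum, 12–5.
Mbeki vs Ekwueme: Ekwueme, 9–8.
Mbeki vs Ferraro: 16 to 1, Mbeki.
Mbeki beats Ferraro; loses to Hoang, Blum, Ekwueme — 1 pairwise win.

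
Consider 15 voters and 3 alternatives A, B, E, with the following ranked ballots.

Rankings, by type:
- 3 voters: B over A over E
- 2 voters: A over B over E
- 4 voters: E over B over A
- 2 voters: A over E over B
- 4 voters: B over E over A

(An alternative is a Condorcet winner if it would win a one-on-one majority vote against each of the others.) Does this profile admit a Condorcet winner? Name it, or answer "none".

Head-to-head results (15 voters):
A vs B: 2+2 = 4 for A, 11 for B — B by 11–4.
A vs E: 7 to 8, E.
B vs E: 3+2+4 = 9 for B, 6 for E — B by 9–6.
B wins every pairwise contest, so B is the Condorcet winner.

B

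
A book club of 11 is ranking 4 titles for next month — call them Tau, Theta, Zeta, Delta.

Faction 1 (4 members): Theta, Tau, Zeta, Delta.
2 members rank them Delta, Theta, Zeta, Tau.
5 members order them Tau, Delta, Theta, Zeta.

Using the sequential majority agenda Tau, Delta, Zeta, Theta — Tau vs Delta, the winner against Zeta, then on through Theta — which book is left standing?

Round 1: Tau vs Delta — 9–2, Tau advances.
Round 2: Tau vs Zeta — 9–2, Tau advances.
Round 3: Tau vs Theta — 5–6, Theta advances.
Theta survives the agenda.

Theta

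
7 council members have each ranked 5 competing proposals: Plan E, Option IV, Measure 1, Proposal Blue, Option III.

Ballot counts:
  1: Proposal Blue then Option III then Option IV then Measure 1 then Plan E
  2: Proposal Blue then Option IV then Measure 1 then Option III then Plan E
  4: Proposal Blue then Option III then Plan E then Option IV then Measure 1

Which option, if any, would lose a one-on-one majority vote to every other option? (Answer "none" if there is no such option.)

Head-to-head results (7 council members):
Plan E vs Option IV: 4 for Plan E, 3 for Option IV — Plan E by 4–3.
Plan E vs Measure 1: Plan E preferred on 4 ballots; Plan E wins 4–3.
Plan E vs Proposal Blue: Proposal Blue wins 7–0.
Plan E vs Option III: Plan E is ranked higher on 0 ballots, Option III on 7. Option III wins 7–0.
Option IV vs Measure 1: Option IV wins 7–0.
Option IV vs Proposal Blue: Option IV preferred on 0 ballots; Proposal Blue wins 7–0.
Option IV vs Option III: Option III wins 5–2.
Measure 1 vs Proposal Blue: 0 to 7, Proposal Blue.
Measure 1 vs Option III: 2 to 5, Option III.
Proposal Blue vs Option III: Proposal Blue, 7–0.
Measure 1 is beaten in every head-to-head and is the Condorcet loser.

Measure 1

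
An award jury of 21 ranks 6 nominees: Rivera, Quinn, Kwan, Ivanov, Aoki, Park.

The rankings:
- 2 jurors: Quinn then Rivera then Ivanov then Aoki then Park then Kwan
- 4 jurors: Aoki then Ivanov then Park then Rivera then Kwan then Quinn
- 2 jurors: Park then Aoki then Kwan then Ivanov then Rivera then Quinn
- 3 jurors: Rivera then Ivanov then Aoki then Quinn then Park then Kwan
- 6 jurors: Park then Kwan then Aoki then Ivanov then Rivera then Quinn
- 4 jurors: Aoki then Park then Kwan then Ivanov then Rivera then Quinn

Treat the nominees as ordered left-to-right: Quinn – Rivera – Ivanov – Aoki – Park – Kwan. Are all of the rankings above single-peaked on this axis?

yes

Axis positions: Quinn=1, Rivera=2, Ivanov=3, Aoki=4, Park=5, Kwan=6.
Bloc 1 (peak Quinn at position 1): ranking walks positions 1-2-3-4-5-6, expanding outward from the peak — single-peaked.
Bloc 2 (peak Aoki at position 4): ranking walks positions 4-3-5-2-6-1, expanding outward from the peak — single-peaked.
Bloc 3 (peak Park at position 5): ranking walks positions 5-4-6-3-2-1, expanding outward from the peak — single-peaked.
Bloc 4 (peak Rivera at position 2): ranking walks positions 2-3-4-1-5-6, expanding outward from the peak — single-peaked.
Bloc 5 (peak Park at position 5): ranking walks positions 5-6-4-3-2-1, expanding outward from the peak — single-peaked.
Bloc 6 (peak Aoki at position 4): ranking walks positions 4-5-6-3-2-1, expanding outward from the peak — single-peaked.
Every ranking is single-peaked on this axis.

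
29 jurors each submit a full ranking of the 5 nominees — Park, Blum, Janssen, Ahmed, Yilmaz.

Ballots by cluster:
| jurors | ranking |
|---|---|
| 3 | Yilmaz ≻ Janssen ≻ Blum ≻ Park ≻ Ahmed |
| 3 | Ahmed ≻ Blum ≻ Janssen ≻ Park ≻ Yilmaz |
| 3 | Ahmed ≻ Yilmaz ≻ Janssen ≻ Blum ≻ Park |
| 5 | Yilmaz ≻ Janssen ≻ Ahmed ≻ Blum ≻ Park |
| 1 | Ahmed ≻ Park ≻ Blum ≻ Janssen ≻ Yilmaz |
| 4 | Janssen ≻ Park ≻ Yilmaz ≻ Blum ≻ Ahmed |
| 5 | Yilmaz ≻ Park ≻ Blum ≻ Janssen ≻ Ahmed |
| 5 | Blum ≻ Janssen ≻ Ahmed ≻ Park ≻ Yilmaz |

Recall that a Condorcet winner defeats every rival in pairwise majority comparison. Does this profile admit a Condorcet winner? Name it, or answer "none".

Yilmaz

Check each pair by majority over 29 ballots:
Park vs Blum: 10 to 19, Blum.
Park vs Janssen: Park is ranked higher on 1+5 = 6 ballots, Janssen on 23. Janssen wins 23–6.
Park vs Ahmed: Park is ranked higher on 3+4+5 = 12 ballots, Ahmed on 17. Ahmed wins 17–12.
Park vs Yilmaz: 13 to 16, Yilmaz.
Blum vs Janssen: 3+1+5+5 = 14 for Blum, 15 for Janssen — Janssen by 15–14.
Blum–Ahmed: Blum 17–12.
Blum vs Yilmaz: Yilmaz wins 20–9.
Janssen–Ahmed: Janssen 22–7.
Janssen vs Yilmaz: Janssen preferred on 3+1+4+5 = 13 ballots; Yilmaz wins 16–13.
Ahmed–Yilmaz: Yilmaz 17–12.
Yilmaz wins every pairwise contest, so Yilmaz is the Condorcet winner.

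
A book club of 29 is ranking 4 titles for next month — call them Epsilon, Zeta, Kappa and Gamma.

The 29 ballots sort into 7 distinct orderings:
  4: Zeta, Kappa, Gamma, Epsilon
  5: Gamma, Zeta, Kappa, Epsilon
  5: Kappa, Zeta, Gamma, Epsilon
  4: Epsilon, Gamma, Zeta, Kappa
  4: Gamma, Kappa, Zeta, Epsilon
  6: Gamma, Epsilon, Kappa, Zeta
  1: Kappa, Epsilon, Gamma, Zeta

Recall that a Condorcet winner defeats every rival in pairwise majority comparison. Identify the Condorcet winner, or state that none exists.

Check each pair by majority over 29 ballots:
Epsilon vs Zeta: 11 to 18, Zeta.
Epsilon vs Kappa: Epsilon preferred on 4+6 = 10 ballots; Kappa wins 19–10.
Epsilon vs Gamma: 4+1 = 5 for Epsilon, 24 for Gamma — Gamma by 24–5.
Zeta vs Kappa: 13 to 16, Kappa.
Zeta vs Gamma: Zeta preferred on 4+5 = 9 ballots; Gamma wins 20–9.
Kappa vs Gamma: Kappa preferred on 4+5+1 = 10 ballots; Gamma wins 19–10.
Gamma wins every pairwise contest, so Gamma is the Condorcet winner.

Gamma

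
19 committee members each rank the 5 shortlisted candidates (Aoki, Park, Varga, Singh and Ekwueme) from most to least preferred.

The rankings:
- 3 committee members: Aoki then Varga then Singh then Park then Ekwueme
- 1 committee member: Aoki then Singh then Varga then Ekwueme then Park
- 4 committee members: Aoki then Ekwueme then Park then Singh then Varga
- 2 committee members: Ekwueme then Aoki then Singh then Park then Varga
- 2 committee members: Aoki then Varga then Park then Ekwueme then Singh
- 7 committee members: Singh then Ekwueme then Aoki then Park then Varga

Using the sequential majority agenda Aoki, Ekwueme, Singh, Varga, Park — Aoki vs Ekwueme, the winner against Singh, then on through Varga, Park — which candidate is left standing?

Aoki

Round 1: Aoki vs Ekwueme — 10–9, Aoki advances.
Round 2: Aoki vs Singh — 12–7, Aoki advances.
Round 3: Aoki vs Varga — 19–0, Aoki advances.
Round 4: Aoki vs Park — 19–0, Aoki advances.
Aoki survives the agenda.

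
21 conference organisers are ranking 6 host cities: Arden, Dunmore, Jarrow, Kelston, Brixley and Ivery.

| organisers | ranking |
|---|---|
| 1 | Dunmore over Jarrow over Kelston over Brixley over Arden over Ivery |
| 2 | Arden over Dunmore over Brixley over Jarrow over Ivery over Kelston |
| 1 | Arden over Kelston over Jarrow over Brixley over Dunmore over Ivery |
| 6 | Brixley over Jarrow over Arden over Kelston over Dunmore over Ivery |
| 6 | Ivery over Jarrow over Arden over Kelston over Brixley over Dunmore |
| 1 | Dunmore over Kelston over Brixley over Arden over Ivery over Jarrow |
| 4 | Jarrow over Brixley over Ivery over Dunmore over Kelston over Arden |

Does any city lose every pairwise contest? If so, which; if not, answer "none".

none

Pairwise majorities:
Arden vs Dunmore: 15 to 6, Arden.
Arden–Jarrow: Jarrow 17–4.
Arden vs Kelston: Arden preferred on 2+1+6+6 = 15 ballots; Arden wins 15–6.
Arden vs Brixley: Arden is ranked higher on 2+1+6 = 9 ballots, Brixley on 12. Brixley wins 12–9.
Arden vs Ivery: Arden preferred on 1+2+1+6+1 = 11 ballots; Arden wins 11–10.
Dunmore vs Jarrow: 4 to 17, Jarrow.
Dunmore vs Kelston: 1+2+1+4 = 8 for Dunmore, 13 for Kelston — Kelston by 13–8.
Dunmore vs Brixley: Brixley, 17–4.
Dunmore vs Ivery: Dunmore, 11–10.
Jarrow vs Kelston: Jarrow wins 19–2.
Jarrow vs Brixley: 12 to 9, Jarrow.
Jarrow vs Ivery: Jarrow, 14–7.
Kelston vs Brixley: 1+1+6+1 = 9 for Kelston, 12 for Brixley — Brixley by 12–9.
Kelston vs Ivery: Kelston preferred on 1+1+6+1 = 9 ballots; Ivery wins 12–9.
Brixley vs Ivery: Brixley wins 15–6.
Each city has at least one pairwise win (Arden beats Dunmore; Dunmore beats Ivery; Jarrow beats Arden; Kelston beats Dunmore; Brixley beats Arden; Ivery beats Kelston) — no Condorcet loser.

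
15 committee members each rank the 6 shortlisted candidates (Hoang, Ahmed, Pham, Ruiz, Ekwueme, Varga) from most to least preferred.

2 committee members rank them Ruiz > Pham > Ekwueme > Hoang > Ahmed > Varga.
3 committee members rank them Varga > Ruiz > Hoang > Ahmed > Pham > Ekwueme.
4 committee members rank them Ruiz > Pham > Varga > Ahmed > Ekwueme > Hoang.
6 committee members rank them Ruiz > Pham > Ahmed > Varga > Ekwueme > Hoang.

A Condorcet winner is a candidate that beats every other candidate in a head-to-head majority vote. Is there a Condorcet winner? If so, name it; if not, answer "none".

Ruiz

Check each pair by majority over 15 ballots:
Hoang vs Ahmed: Ahmed wins 10–5.
Hoang vs Pham: 3 for Hoang, 12 for Pham — Pham by 12–3.
Hoang–Ruiz: Ruiz 15–0.
Hoang vs Ekwueme: 3 to 12, Ekwueme.
Hoang vs Varga: Hoang is ranked higher on 2 ballots, Varga on 13. Varga wins 13–2.
Ahmed vs Pham: Pham wins 12–3.
Ahmed vs Ruiz: Ahmed is ranked higher on 0 ballots, Ruiz on 15. Ruiz wins 15–0.
Ahmed vs Ekwueme: Ahmed wins 13–2.
Ahmed vs Varga: Ahmed wins 8–7.
Pham–Ruiz: Ruiz 15–0.
Pham vs Ekwueme: Pham wins 15–0.
Pham vs Varga: Pham, 12–3.
Ruiz vs Ekwueme: 15 to 0, Ruiz.
Ruiz vs Varga: 2+4+6 = 12 for Ruiz, 3 for Varga — Ruiz by 12–3.
Ekwueme vs Varga: Varga wins 13–2.
Only Ruiz has no losses; Ruiz is the Condorcet winner.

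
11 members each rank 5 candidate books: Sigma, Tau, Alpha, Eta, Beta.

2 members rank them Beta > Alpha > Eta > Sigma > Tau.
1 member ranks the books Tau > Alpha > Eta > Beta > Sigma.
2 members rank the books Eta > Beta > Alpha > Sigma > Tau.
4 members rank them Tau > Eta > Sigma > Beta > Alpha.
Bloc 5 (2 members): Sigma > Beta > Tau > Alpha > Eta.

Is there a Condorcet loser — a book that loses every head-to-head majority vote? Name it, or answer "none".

Pairwise majorities:
Sigma vs Tau: Sigma preferred on 2+2+2 = 6 ballots; Sigma wins 6–5.
Sigma vs Alpha: 4+2 = 6 for Sigma, 5 for Alpha — Sigma by 6–5.
Sigma–Eta: Eta 9–2.
Sigma vs Beta: Sigma is ranked higher on 4+2 = 6 ballots, Beta on 5. Sigma wins 6–5.
Tau vs Alpha: Tau preferred on 1+4+2 = 7 ballots; Tau wins 7–4.
Tau vs Eta: Tau, 7–4.
Tau vs Beta: Beta, 6–5.
Alpha vs Eta: Alpha is ranked higher on 2+1+2 = 5 ballots, Eta on 6. Eta wins 6–5.
Alpha vs Beta: Alpha is ranked higher on 1 ballot, Beta on 10. Beta wins 10–1.
Eta–Beta: Eta 7–4.
Only Alpha has no wins; Alpha is the Condorcet loser.

Alpha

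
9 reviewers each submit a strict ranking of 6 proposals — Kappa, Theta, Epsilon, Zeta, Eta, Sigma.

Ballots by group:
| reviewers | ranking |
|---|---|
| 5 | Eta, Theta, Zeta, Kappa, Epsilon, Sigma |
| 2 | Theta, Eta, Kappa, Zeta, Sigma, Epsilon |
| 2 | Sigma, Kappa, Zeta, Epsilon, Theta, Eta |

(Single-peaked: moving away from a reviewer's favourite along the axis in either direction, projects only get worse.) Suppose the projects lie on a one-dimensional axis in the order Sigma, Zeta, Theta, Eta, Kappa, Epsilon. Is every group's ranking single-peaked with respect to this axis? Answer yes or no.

no

Axis positions: Sigma=1, Zeta=2, Theta=3, Eta=4, Kappa=5, Epsilon=6.
Group 1 (peak Eta at position 4): ranking walks positions 4-3-2-5-6-1, expanding outward from the peak — single-peaked.
Group 2 (peak Theta at position 3): ranking walks positions 3-4-5-2-1-6, expanding outward from the peak — single-peaked.
Group 3: ranking walks positions 1-5-2-6-3-4; Kappa is ranked above Zeta even though Zeta lies between Kappa and the peak Sigma on the axis — preferences dip and rise again. Not single-peaked.
Group 3 violates single-peakedness, so the profile is not single-peaked on this axis.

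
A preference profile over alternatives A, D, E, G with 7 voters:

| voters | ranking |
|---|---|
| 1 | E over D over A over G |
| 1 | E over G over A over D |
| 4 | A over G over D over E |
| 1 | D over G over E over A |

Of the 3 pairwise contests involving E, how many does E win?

E against each rival (7 voters):
E vs A: 1+1+1 = 3 for E, 4 for A — A by 4–3.
E vs D: D, 5–2.
E vs G: G wins 5–2.
E beats no one; loses to A, D, G — 0 pairwise wins.

0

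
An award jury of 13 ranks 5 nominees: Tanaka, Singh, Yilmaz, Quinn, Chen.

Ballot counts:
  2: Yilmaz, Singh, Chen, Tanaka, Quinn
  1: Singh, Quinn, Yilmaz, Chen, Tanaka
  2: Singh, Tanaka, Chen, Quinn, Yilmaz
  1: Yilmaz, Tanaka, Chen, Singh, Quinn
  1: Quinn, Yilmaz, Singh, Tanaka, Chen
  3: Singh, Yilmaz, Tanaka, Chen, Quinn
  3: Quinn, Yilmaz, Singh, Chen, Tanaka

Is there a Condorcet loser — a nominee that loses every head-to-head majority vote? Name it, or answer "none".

Head-to-head results (13 jurors):
Tanaka vs Singh: Singh wins 12–1.
Tanaka vs Yilmaz: 2 for Tanaka, 11 for Yilmaz — Yilmaz by 11–2.
Tanaka vs Quinn: 8 to 5, Tanaka.
Tanaka vs Chen: 7 to 6, Tanaka.
Singh vs Yilmaz: Yilmaz wins 7–6.
Singh vs Quinn: Singh wins 9–4.
Singh vs Chen: Singh preferred on 2+1+2+1+3+3 = 12 ballots; Singh wins 12–1.
Yilmaz vs Quinn: Yilmaz is ranked higher on 2+1+3 = 6 ballots, Quinn on 7. Quinn wins 7–6.
Yilmaz vs Chen: Yilmaz wins 11–2.
Quinn vs Chen: 5 to 8, Chen.
Every nominee wins at least one matchup (Tanaka beats Quinn; Singh beats Tanaka; Yilmaz beats Tanaka; Quinn beats Yilmaz; Chen beats Quinn), so there is no Condorcet loser.

none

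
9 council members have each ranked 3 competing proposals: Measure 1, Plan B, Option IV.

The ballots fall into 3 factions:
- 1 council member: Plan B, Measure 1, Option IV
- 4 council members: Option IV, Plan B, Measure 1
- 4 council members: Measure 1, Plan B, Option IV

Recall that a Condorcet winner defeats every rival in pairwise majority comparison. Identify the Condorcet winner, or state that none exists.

Plan B

Pairwise majorities:
Measure 1–Plan B: Plan B 5–4.
Measure 1 vs Option IV: Measure 1, 5–4.
Plan B–Option IV: Plan B 5–4.
Plan B wins every pairwise contest, so Plan B is the Condorcet winner.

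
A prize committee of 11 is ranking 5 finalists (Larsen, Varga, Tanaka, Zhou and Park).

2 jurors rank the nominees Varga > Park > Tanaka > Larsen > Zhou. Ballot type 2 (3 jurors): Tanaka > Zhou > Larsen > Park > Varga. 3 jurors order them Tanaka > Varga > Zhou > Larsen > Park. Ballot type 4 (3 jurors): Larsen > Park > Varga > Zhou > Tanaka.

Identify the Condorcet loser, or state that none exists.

Head-to-head results (11 jurors):
Larsen vs Varga: Larsen preferred on 3+3 = 6 ballots; Larsen wins 6–5.
Larsen vs Tanaka: Tanaka wins 8–3.
Larsen vs Zhou: Larsen is ranked higher on 2+3 = 5 ballots, Zhou on 6. Zhou wins 6–5.
Larsen vs Park: 9 to 2, Larsen.
Varga vs Tanaka: 5 to 6, Tanaka.
Varga vs Zhou: Varga, 8–3.
Varga vs Park: Varga is ranked higher on 2+3 = 5 ballots, Park on 6. Park wins 6–5.
Tanaka vs Zhou: 2+3+3 = 8 for Tanaka, 3 for Zhou — Tanaka by 8–3.
Tanaka vs Park: 6 to 5, Tanaka.
Zhou vs Park: Zhou preferred on 3+3 = 6 ballots; Zhou wins 6–5.
Every nominee wins at least one matchup (Larsen beats Varga; Varga beats Zhou; Tanaka beats Larsen; Zhou beats Larsen; Park beats Varga), so there is no Condorcet loser.

none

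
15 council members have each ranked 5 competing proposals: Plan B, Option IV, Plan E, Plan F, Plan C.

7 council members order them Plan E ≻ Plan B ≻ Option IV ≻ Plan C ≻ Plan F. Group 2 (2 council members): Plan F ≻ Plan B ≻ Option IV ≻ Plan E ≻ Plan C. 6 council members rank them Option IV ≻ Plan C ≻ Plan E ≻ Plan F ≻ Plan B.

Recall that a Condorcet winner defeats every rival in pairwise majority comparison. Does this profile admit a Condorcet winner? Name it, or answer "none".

none

Pairwise majorities:
Plan B vs Option IV: Plan B, 9–6.
Plan B vs Plan E: Plan E wins 13–2.
Plan B vs Plan F: Plan F wins 8–7.
Plan B–Plan C: Plan B 9–6.
Option IV–Plan E: Option IV 8–7.
Option IV vs Plan F: Option IV, 13–2.
Option IV vs Plan C: Option IV wins 15–0.
Plan E vs Plan F: Plan E, 13–2.
Plan E vs Plan C: Plan E wins 9–6.
Plan F–Plan C: Plan C 13–2.
No option is unbeaten: Plan B loses to Plan E; Option IV loses to Plan B; Plan E loses to Option IV; Plan F loses to Option IV; Plan C loses to Plan B. In particular Plan B beats Option IV beats Plan E beats Plan B is a majority cycle — no Condorcet winner exists.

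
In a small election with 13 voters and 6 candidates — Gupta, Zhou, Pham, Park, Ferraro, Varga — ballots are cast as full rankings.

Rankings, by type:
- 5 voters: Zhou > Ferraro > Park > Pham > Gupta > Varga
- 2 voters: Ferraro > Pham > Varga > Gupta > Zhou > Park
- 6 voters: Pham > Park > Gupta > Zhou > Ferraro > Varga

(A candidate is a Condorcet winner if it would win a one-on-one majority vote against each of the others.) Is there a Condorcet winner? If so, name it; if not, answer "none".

Head-to-head results (13 voters):
Gupta vs Zhou: Gupta wins 8–5.
Gupta vs Pham: Pham wins 13–0.
Gupta–Park: Park 11–2.
Gupta vs Ferraro: 6 to 7, Ferraro.
Gupta vs Varga: Gupta preferred on 5+6 = 11 ballots; Gupta wins 11–2.
Zhou–Pham: Pham 8–5.
Zhou vs Park: Zhou wins 7–6.
Zhou–Ferraro: Zhou 11–2.
Zhou vs Varga: 11 to 2, Zhou.
Pham vs Park: Pham is ranked higher on 2+6 = 8 ballots, Park on 5. Pham wins 8–5.
Pham vs Ferraro: Ferraro wins 7–6.
Pham vs Varga: Pham wins 13–0.
Park–Ferraro: Ferraro 7–6.
Park–Varga: Park 11–2.
Ferraro vs Varga: Ferraro wins 13–0.
No candidate is unbeaten: Gupta loses to Pham; Zhou loses to Gupta; Pham loses to Ferraro; Park loses to Zhou; Ferraro loses to Zhou; Varga loses to Gupta. In particular Gupta → Zhou → Park → Gupta is a majority cycle — no Condorcet winner exists.

none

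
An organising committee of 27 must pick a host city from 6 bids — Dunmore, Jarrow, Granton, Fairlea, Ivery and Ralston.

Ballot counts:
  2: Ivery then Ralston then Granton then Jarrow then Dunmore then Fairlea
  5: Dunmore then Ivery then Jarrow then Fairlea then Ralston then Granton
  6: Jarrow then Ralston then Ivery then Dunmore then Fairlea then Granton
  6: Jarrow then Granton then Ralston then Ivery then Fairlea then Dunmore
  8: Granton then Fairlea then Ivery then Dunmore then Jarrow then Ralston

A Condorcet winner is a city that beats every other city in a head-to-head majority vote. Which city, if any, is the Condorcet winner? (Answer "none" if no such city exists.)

none

Check each pair by majority over 27 ballots:
Dunmore–Jarrow: Jarrow 14–13.
Dunmore–Granton: Granton 16–11.
Dunmore–Fairlea: Fairlea 14–13.
Dunmore vs Ivery: Ivery wins 22–5.
Dunmore vs Ralston: 5+8 = 13 for Dunmore, 14 for Ralston — Ralston by 14–13.
Jarrow vs Granton: Jarrow wins 17–10.
Jarrow vs Fairlea: Jarrow wins 19–8.
Jarrow vs Ivery: 12 to 15, Ivery.
Jarrow vs Ralston: Jarrow wins 25–2.
Granton vs Fairlea: Granton wins 16–11.
Granton vs Ivery: Granton, 14–13.
Granton vs Ralston: Granton, 14–13.
Fairlea–Ivery: Ivery 19–8.
Fairlea vs Ralston: Fairlea is ranked higher on 5+8 = 13 ballots, Ralston on 14. Ralston wins 14–13.
Ivery vs Ralston: Ivery wins 15–12.
Each city drops at least one matchup (Dunmore loses to Jarrow; Jarrow loses to Ivery; Granton loses to Jarrow; Fairlea loses to Jarrow; Ivery loses to Granton; Ralston loses to Jarrow); the cycle Jarrow beats Granton beats Ivery beats Jarrow rules out a Condorcet winner.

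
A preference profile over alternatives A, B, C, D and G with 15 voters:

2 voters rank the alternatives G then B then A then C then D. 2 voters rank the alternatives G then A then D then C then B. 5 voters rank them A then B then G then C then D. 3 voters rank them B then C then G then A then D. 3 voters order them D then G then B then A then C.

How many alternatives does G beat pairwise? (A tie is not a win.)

G against each rival (15 voters):
G vs A: G wins 10–5.
G vs B: B wins 8–7.
G vs C: G is ranked higher on 2+2+5+3 = 12 ballots, C on 3. G wins 12–3.
G vs D: 2+2+5+3 = 12 for G, 3 for D — G by 12–3.
G beats A, C, D; loses to B — 3 pairwise wins.

3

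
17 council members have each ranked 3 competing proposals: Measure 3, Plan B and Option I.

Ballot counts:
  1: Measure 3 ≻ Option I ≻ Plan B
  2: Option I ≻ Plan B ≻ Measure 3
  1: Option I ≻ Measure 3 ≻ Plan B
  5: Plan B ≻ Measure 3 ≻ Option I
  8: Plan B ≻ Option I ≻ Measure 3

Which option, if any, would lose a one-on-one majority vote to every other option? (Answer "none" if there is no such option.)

Head-to-head results (17 council members):
Measure 3–Plan B: Plan B 15–2.
Measure 3–Option I: Option I 11–6.
Plan B vs Option I: 13 to 4, Plan B.
Only Measure 3 has no wins; Measure 3 is the Condorcet loser.

Measure 3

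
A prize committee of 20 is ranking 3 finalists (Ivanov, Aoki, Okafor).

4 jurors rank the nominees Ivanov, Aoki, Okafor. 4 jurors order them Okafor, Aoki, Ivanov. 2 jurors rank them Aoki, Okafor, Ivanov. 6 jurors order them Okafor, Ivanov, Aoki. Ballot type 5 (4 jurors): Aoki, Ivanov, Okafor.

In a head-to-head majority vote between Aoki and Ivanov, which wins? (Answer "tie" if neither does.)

tie

Ballots ranking Aoki above Ivanov: 4 + 2 + 4 = 10.
Ballots ranking Ivanov above Aoki: 20 − 10 = 10.
10–10: the pair ties.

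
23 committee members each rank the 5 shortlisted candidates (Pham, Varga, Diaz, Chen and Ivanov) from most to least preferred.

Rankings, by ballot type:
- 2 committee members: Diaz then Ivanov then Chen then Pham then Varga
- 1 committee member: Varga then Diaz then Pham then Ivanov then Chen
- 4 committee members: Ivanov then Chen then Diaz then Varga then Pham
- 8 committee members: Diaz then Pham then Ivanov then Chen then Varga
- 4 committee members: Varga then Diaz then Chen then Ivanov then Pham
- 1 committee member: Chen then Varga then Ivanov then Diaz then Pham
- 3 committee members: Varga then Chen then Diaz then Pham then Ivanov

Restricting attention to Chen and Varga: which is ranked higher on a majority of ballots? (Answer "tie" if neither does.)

Chen

Ballots ranking Chen above Varga: 2 + 4 + 8 + 1 = 15.
Ballots ranking Varga above Chen: 23 − 15 = 8.
Chen wins the head-to-head 15–8.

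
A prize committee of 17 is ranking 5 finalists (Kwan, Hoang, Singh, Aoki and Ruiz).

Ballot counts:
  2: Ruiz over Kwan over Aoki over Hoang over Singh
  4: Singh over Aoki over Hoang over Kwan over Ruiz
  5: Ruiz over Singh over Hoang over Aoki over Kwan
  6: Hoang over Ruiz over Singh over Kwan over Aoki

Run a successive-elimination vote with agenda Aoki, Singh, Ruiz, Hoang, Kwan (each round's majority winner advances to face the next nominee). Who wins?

Hoang

Round 1: Aoki vs Singh — 2–15, Singh advances.
Round 2: Singh vs Ruiz — 4–13, Ruiz advances.
Round 3: Ruiz vs Hoang — 7–10, Hoang advances.
Round 4: Hoang vs Kwan — 15–2, Hoang advances.
Hoang survives the agenda.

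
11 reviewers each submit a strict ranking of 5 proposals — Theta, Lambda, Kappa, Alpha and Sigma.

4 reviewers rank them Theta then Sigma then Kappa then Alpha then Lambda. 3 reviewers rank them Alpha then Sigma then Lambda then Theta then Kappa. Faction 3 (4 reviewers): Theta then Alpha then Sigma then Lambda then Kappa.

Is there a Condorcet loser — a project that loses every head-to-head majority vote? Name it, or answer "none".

Kappa

Head-to-head results (11 reviewers):
Theta vs Lambda: Theta preferred on 4+4 = 8 ballots; Theta wins 8–3.
Theta vs Kappa: 4+3+4 = 11 for Theta, 0 for Kappa — Theta by 11–0.
Theta vs Alpha: Theta wins 8–3.
Theta vs Sigma: Theta is ranked higher on 4+4 = 8 ballots, Sigma on 3. Theta wins 8–3.
Lambda vs Kappa: Lambda preferred on 3+4 = 7 ballots; Lambda wins 7–4.
Lambda vs Alpha: 0 for Lambda, 11 for Alpha — Alpha by 11–0.
Lambda vs Sigma: Lambda is ranked higher on 0 ballots, Sigma on 11. Sigma wins 11–0.
Kappa–Alpha: Alpha 7–4.
Kappa–Sigma: Sigma 11–0.
Alpha vs Sigma: Alpha wins 7–4.
Kappa loses to every other project — it is the Condorcet loser.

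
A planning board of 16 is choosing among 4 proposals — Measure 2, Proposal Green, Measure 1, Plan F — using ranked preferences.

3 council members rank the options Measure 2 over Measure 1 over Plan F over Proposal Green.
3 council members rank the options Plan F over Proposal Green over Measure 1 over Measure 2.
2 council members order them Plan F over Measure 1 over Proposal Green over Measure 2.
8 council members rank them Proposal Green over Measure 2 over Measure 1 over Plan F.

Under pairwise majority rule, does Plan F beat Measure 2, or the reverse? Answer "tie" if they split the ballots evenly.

Measure 2

Ballots ranking Plan F above Measure 2: 3 + 2 = 5.
Ballots ranking Measure 2 above Plan F: 16 − 5 = 11.
Measure 2 wins the head-to-head 11–5.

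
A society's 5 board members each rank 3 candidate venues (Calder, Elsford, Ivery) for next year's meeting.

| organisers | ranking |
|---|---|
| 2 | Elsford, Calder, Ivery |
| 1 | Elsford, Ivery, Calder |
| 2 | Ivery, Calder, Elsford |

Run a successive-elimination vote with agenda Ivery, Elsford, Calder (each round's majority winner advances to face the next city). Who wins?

Round 1: Ivery vs Elsford — 2–3, Elsford advances.
Round 2: Elsford vs Calder — 3–2, Elsford advances.
Elsford survives the agenda.

Elsford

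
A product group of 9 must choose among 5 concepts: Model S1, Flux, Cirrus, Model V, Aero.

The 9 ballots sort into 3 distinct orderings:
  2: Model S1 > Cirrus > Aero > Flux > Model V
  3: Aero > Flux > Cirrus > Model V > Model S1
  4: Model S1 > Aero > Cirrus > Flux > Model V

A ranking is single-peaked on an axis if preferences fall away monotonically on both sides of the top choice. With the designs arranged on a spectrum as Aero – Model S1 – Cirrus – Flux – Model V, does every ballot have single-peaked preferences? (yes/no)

Axis positions: Aero=1, Model S1=2, Cirrus=3, Flux=4, Model V=5.
Type 1 (peak Model S1 at position 2): ranking walks positions 2-3-1-4-5, expanding outward from the peak — single-peaked.
Type 2: ranking walks positions 1-4-3-5-2; Flux is ranked above Model S1 even though Model S1 lies between Flux and the peak Aero on the axis — preferences dip and rise again. Not single-peaked.
Type 3 (peak Model S1 at position 2): ranking walks positions 2-1-3-4-5, expanding outward from the peak — single-peaked.
Type 2 violates single-peakedness, so the profile is not single-peaked on this axis.

no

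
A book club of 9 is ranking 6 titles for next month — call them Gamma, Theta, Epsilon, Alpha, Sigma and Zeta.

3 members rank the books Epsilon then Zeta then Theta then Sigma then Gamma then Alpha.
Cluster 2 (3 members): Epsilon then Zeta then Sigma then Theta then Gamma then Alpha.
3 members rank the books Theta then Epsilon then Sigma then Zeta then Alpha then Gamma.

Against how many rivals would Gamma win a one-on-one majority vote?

1

Gamma against each rival (9 members):
Gamma vs Theta: Gamma is ranked higher on 0 ballots, Theta on 9. Theta wins 9–0.
Gamma vs Epsilon: Gamma is ranked higher on 0 ballots, Epsilon on 9. Epsilon wins 9–0.
Gamma vs Alpha: 6 to 3, Gamma.
Gamma vs Sigma: 0 to 9, Sigma.
Gamma vs Zeta: Gamma preferred on 0 ballots; Zeta wins 9–0.
Gamma beats Alpha; loses to Theta, Epsilon, Sigma, Zeta — 1 pairwise win.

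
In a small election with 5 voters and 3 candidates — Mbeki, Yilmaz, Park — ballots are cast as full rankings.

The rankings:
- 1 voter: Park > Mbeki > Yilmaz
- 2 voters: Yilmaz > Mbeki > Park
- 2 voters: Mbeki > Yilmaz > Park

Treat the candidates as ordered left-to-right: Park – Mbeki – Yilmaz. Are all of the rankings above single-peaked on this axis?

yes

Axis positions: Park=1, Mbeki=2, Yilmaz=3.
Cluster 1 (peak Park at position 1): ranking walks positions 1-2-3, expanding outward from the peak — single-peaked.
Cluster 2 (peak Yilmaz at position 3): ranking walks positions 3-2-1, expanding outward from the peak — single-peaked.
Cluster 3 (peak Mbeki at position 2): ranking walks positions 2-3-1, expanding outward from the peak — single-peaked.
Every ranking is single-peaked on this axis.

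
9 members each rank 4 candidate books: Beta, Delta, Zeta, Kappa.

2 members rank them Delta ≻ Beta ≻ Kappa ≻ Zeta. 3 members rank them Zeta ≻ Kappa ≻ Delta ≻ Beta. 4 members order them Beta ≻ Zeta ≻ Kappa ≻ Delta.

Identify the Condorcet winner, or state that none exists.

Pairwise majorities:
Beta vs Delta: Delta wins 5–4.
Beta vs Zeta: Beta wins 6–3.
Beta–Kappa: Beta 6–3.
Delta vs Zeta: Zeta, 7–2.
Delta vs Kappa: Kappa wins 7–2.
Zeta vs Kappa: Zeta wins 7–2.
No book is unbeaten: Beta loses to Delta; Delta loses to Zeta; Zeta loses to Beta; Kappa loses to Beta. In particular Beta beats Zeta beats Delta beats Beta is a majority cycle — no Condorcet winner exists.

none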